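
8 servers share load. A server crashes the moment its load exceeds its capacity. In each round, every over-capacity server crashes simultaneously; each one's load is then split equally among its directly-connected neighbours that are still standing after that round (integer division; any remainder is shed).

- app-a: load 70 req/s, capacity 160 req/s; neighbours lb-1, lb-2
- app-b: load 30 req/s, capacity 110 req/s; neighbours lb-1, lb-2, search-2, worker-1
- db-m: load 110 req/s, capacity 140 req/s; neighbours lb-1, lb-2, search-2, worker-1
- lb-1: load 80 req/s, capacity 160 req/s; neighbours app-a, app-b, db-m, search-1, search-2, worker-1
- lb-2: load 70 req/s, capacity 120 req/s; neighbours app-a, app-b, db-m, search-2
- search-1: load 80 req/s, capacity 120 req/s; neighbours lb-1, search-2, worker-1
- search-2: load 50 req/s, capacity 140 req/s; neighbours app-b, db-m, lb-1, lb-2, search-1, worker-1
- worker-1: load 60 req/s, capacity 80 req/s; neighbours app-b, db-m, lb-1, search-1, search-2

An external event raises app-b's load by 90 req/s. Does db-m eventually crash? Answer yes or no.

Round 1 — app-b at 120 > 110. app-b crashes.
  app-b sheds 120 req/s to lb-1, lb-2, search-2, worker-1: 30 each.
    lb-1: 80+30 = 110 ≤ 160
    lb-2: 70+30 = 100 ≤ 120
    search-2: 50+30 = 80 ≤ 140
    worker-1: 60+30 = 90 > 80
Round 2 — worker-1 crashes.
  worker-1 sheds 90 req/s to db-m, lb-1, search-1, search-2: 22 each (2 lost).
    db-m: 110+22 = 132 ≤ 140
    lb-1: 110+22 = 132 ≤ 160
    search-1: 80+22 = 102 ≤ 120
    search-2: 80+22 = 102 ≤ 140
No further crashes.

no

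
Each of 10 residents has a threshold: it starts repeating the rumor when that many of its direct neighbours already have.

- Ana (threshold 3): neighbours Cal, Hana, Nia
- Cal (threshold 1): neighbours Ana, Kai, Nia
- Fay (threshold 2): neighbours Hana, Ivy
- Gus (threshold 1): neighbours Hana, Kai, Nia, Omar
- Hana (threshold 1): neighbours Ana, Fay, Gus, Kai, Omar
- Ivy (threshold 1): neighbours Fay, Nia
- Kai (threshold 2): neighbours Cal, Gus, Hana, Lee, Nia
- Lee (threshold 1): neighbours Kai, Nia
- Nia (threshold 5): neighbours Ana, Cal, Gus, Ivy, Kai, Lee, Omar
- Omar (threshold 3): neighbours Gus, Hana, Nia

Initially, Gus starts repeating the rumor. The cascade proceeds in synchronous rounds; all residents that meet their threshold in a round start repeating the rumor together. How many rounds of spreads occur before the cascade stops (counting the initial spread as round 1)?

4

Round 1 — Gus starts repeating the rumor (initial).
Round 2 — checking thresholds:
  Hana: 1 of 5 neighbours ≥ 1, starts repeating the rumor.
  Kai: 1 of 5 neighbours < 2, not yet.
  Nia: 1 of 7 neighbours < 5, not yet.
  Omar: 1 of 3 neighbours < 3, not yet.
Round 3 — checking thresholds:
  Ana: 1 of 3 neighbours < 3, not yet.
  Fay: 1 of 2 neighbours < 2, not yet.
  Kai: 2 of 5 neighbours ≥ 2, starts repeating the rumor.
  Nia: 1 of 7 neighbours < 5, not yet.
  Omar: 2 of 3 neighbours < 3, not yet.
Round 4 — checking thresholds:
  Ana: 1 of 3 neighbours < 3, not yet.
  Cal: 1 of 3 neighbours ≥ 1, starts repeating the rumor.
  Fay: 1 of 2 neighbours < 2, not yet.
  Lee: 1 of 2 neighbours ≥ 1, starts repeating the rumor.
  Nia: 2 of 7 neighbours < 5, not yet.
  Omar: 2 of 3 neighbours < 3, not yet.
Round 5 — no new spreads; cascade stops.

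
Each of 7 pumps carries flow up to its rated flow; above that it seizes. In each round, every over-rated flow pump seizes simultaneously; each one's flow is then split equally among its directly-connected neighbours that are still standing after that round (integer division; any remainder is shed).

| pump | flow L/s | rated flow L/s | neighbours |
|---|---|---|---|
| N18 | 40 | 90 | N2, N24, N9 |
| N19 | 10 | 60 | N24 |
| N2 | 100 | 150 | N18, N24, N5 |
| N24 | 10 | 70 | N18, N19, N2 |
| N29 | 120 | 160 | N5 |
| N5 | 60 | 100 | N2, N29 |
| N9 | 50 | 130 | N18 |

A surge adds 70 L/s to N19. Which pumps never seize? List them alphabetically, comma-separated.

N18, N2, N29, N5, N9

Round 1 — N19 at 80 > 60. N19 seizes.
  N19 sheds 80 L/s to N24: 80 each.
    N24: 10+80 = 90 > 70
Round 2 — N24 seizes.
  N24 sheds 90 L/s to N18, N2: 45 each.
    N18: 40+45 = 85 ≤ 90
    N2: 100+45 = 145 ≤ 150
No further seizures.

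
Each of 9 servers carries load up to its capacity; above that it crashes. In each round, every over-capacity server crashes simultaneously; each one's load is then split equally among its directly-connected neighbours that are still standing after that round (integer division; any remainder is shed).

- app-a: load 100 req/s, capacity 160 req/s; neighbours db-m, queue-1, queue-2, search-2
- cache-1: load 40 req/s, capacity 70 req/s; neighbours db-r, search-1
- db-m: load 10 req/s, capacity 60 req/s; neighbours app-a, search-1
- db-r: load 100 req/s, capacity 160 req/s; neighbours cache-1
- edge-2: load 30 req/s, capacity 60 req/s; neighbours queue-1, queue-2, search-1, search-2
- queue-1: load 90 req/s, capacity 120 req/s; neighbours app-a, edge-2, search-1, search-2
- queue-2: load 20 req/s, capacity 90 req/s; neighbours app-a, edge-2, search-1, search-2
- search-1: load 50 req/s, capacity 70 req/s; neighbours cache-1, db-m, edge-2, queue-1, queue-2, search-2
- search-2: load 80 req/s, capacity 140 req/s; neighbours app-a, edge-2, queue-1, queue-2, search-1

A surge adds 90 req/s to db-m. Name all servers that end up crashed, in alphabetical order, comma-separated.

db-m, search-1

Round 1 — db-m at 100 > 60. db-m crashes.
  db-m sheds 100 req/s to app-a, search-1: 50 each.
    app-a: 100+50 = 150 ≤ 160
    search-1: 50+50 = 100 > 70
Round 2 — search-1 crashes.
  search-1 sheds 100 req/s to cache-1, edge-2, queue-1, queue-2, search-2: 20 each.
    cache-1: 40+20 = 60 ≤ 70
    edge-2: 30+20 = 50 ≤ 60
    queue-1: 90+20 = 110 ≤ 120
    queue-2: 20+20 = 40 ≤ 90
    search-2: 80+20 = 100 ≤ 140
No further crashes.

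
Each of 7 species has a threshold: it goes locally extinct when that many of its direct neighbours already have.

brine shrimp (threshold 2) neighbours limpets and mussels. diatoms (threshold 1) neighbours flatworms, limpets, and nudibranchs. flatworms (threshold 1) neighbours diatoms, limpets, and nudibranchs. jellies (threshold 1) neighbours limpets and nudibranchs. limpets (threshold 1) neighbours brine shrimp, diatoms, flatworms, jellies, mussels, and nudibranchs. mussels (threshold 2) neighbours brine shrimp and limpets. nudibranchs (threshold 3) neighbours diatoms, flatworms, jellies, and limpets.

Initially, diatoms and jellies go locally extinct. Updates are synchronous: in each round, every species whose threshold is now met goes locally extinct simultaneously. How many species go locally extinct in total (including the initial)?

5

Round 1 — diatoms, jellies go locally extinct (initial).
Round 2 — checking thresholds:
  flatworms: 1 of 3 neighbours ≥ 1, goes locally extinct.
  limpets: 2 of 6 neighbours ≥ 1, goes locally extinct.
  nudibranchs: 2 of 4 neighbours < 3, below threshold.
Round 3 — checking thresholds:
  brine shrimp: 1 of 2 neighbours < 2, below threshold.
  mussels: 1 of 2 neighbours < 2, below threshold.
  nudibranchs: 4 of 4 neighbours ≥ 3, goes locally extinct.
Round 4 — no new extinctions; cascade stops.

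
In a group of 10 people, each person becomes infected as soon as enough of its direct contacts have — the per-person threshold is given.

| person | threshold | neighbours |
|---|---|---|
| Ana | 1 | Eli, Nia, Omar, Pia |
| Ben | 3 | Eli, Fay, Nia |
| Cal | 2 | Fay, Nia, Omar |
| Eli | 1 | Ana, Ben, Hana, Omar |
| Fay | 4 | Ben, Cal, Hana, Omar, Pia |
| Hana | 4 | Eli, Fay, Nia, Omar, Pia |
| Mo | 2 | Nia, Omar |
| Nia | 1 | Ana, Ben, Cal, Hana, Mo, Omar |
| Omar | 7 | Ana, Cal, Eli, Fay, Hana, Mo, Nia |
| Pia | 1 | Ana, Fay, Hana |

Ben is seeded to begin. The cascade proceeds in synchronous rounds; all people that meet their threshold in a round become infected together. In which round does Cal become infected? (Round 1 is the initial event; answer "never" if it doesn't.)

Round 1 — Ben becomes infected (initial).
Round 2 — checking thresholds:
  Eli: 1 of 4 neighbours ≥ 1, becomes infected.
  Fay: 1 of 5 neighbours < 4, holds.
  Nia: 1 of 6 neighbours ≥ 1, becomes infected.
Round 3 — checking thresholds:
  Ana: 2 of 4 neighbours ≥ 1, becomes infected.
  Cal: 1 of 3 neighbours < 2, holds.
  Fay: 1 of 5 neighbours < 4, holds.
  Hana: 2 of 5 neighbours < 4, holds.
  Mo: 1 of 2 neighbours < 2, holds.
  Omar: 2 of 7 neighbours < 7, holds.
Round 4 — checking thresholds:
  Cal: 1 of 3 neighbours < 2, holds.
  Fay: 1 of 5 neighbours < 4, holds.
  Hana: 2 of 5 neighbours < 4, holds.
  Mo: 1 of 2 neighbours < 2, holds.
  Omar: 3 of 7 neighbours < 7, holds.
  Pia: 1 of 3 neighbours ≥ 1, becomes infected.
Round 5 — no new infections; cascade stops.

never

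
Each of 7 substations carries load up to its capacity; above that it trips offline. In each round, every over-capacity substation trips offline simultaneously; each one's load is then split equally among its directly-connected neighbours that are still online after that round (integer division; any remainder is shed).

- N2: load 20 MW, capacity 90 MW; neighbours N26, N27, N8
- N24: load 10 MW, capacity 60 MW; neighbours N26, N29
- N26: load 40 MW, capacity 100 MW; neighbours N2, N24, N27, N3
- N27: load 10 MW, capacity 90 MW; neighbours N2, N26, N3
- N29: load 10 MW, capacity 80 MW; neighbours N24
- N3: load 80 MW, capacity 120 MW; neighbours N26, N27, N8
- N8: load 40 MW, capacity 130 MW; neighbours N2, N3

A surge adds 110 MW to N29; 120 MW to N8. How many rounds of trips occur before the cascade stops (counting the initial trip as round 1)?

Round 1 — N29 at 120 > 80; N8 at 160 > 130. N29, N8 trip offline.
  N29 sheds 120 MW to N24: 120 each.
    N24: 10+120 = 130 > 60
  N8 sheds 160 MW to N2, N3: 80 each.
    N2: 20+80 = 100 > 90
    N3: 80+80 = 160 > 120
Round 2 — N2, N24, N3 trip offline.
  N2 sheds 100 MW to N26, N27: 50 each.
    N26: 40+50 = 90 ≤ 100
    N27: 10+50 = 60 ≤ 90
  N24 sheds 130 MW to N26: 130 each.
    N26: 90+130 = 220 > 100
  N3 sheds 160 MW to N26, N27: 80 each.
    N26: 220+80 = 300 > 100
    N27: 60+80 = 140 > 90
Round 3 — N26, N27 trip offline.
  N26 sheds 300 MW: no online neighbours, lost.
  N27 sheds 140 MW: no online neighbours, lost.
No further trips.

3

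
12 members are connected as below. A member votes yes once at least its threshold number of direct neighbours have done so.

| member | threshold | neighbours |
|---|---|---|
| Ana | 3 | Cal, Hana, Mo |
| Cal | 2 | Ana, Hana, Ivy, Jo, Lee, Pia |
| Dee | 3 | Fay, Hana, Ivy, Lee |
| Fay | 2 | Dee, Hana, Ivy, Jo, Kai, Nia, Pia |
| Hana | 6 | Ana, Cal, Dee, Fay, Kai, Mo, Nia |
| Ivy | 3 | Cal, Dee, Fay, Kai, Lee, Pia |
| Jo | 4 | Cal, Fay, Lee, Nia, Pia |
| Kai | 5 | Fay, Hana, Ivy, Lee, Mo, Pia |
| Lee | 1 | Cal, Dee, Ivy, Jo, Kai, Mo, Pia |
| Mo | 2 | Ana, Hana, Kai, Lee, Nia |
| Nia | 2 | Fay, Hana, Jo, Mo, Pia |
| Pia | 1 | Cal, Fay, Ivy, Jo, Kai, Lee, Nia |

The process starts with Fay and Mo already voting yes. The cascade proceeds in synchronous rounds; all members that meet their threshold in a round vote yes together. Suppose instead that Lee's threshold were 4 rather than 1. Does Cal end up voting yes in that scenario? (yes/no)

With Lee's threshold at 4:
Round 1 — Fay, Mo vote yes (initial).
Round 2 — checking thresholds:
  Ana: 1 of 3 neighbours < 3, holds.
  Dee: 1 of 4 neighbours < 3, holds.
  Hana: 2 of 7 neighbours < 6, holds.
  Ivy: 1 of 6 neighbours < 3, holds.
  Jo: 1 of 5 neighbours < 4, holds.
  Kai: 2 of 6 neighbours < 5, holds.
  Lee: 1 of 7 neighbours < 4, holds.
  Nia: 2 of 5 neighbours ≥ 2, votes yes.
  Pia: 1 of 7 neighbours ≥ 1, votes yes.
Round 3 — no new yes votes; cascade stops.

no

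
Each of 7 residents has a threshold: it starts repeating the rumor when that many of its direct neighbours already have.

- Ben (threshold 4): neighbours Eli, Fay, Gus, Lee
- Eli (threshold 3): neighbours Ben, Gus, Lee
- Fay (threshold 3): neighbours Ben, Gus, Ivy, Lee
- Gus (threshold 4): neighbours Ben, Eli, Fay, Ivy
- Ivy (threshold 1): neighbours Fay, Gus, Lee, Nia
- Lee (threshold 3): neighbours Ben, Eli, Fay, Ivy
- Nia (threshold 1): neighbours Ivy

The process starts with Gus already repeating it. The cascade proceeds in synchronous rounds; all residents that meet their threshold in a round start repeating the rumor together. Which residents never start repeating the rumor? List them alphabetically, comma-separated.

Ben, Eli, Fay, Lee

Round 1 — Gus starts repeating the rumor (initial).
Round 2 — checking thresholds:
  Ben: 1 of 4 neighbours < 4, not yet.
  Eli: 1 of 3 neighbours < 3, not yet.
  Fay: 1 of 4 neighbours < 3, not yet.
  Ivy: 1 of 4 neighbours ≥ 1, starts repeating the rumor.
Round 3 — checking thresholds:
  Ben: 1 of 4 neighbours < 4, not yet.
  Eli: 1 of 3 neighbours < 3, not yet.
  Fay: 2 of 4 neighbours < 3, not yet.
  Lee: 1 of 4 neighbours < 3, not yet.
  Nia: 1 of 1 neighbours ≥ 1, starts repeating the rumor.
Round 4 — no new spreads; cascade stops.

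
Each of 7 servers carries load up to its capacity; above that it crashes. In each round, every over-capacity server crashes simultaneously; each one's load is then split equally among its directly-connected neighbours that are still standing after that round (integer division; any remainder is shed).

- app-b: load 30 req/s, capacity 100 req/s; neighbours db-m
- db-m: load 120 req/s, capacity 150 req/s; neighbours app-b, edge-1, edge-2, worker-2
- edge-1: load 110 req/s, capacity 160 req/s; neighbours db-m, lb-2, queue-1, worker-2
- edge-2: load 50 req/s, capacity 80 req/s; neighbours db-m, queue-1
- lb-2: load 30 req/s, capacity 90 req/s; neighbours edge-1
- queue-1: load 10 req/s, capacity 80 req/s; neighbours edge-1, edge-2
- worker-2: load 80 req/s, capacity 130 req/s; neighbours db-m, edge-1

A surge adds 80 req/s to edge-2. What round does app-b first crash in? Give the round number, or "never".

Round 1 — edge-2 at 130 > 80. edge-2 crashes.
  edge-2 sheds 130 req/s to db-m, queue-1: 65 each.
    db-m: 120+65 = 185 > 150
    queue-1: 10+65 = 75 ≤ 80
Round 2 — db-m crashes.
  db-m sheds 185 req/s to app-b, edge-1, worker-2: 61 each (2 lost).
    app-b: 30+61 = 91 ≤ 100
    edge-1: 110+61 = 171 > 160
    worker-2: 80+61 = 141 > 130
Round 3 — edge-1, worker-2 crash.
  edge-1 sheds 171 req/s to lb-2, queue-1: 85 each (1 lost).
    lb-2: 30+85 = 115 > 90
    queue-1: 75+85 = 160 > 80
  worker-2 sheds 141 req/s: no online neighbours, lost.
Round 4 — lb-2, queue-1 crash.
  lb-2 sheds 115 req/s: no online neighbours, lost.
  queue-1 sheds 160 req/s: no online neighbours, lost.
No further crashes.

never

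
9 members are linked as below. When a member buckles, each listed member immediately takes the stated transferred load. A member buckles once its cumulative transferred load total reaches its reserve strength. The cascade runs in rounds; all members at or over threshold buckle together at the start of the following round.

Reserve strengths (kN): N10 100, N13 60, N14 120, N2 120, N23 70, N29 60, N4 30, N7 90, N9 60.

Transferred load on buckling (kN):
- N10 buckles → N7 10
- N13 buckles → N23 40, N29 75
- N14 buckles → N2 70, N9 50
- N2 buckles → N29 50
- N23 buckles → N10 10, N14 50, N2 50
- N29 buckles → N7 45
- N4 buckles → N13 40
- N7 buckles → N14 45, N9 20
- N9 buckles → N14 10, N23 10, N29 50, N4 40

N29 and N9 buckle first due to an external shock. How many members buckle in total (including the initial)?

Round 1 — N29, N9 buckle (initial).
  N14: +10 → 10 < 120
  N23: +10 → 10 < 70
  N4: +40 → 40 ≥ 30
  N7: +45 → 45 < 90
Round 2 — N4 buckles.
  N13: +40 → 40 < 60
No further bucklings.

3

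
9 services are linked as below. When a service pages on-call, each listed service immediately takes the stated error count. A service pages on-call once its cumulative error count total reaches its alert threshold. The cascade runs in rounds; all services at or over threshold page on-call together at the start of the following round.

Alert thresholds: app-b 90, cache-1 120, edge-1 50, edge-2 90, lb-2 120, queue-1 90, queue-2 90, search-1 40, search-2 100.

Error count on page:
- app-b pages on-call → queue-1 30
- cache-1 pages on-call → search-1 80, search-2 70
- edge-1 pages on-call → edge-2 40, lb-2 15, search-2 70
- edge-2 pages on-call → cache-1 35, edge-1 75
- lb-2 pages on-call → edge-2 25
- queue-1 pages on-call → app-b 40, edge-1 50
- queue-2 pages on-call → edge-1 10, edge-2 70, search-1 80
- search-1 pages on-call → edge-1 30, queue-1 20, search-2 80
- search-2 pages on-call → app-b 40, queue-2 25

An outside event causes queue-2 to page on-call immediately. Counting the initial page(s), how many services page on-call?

2

Round 1 — queue-2 pages on-call (initial).
  edge-1: +10 → 10 < 50
  edge-2: +70 → 70 < 90
  search-1: +80 → 80 ≥ 40
Round 2 — search-1 pages on-call.
  edge-1: +30 → 40 < 50
  queue-1: +20 → 20 < 90
  search-2: +80 → 80 < 100
No further pages.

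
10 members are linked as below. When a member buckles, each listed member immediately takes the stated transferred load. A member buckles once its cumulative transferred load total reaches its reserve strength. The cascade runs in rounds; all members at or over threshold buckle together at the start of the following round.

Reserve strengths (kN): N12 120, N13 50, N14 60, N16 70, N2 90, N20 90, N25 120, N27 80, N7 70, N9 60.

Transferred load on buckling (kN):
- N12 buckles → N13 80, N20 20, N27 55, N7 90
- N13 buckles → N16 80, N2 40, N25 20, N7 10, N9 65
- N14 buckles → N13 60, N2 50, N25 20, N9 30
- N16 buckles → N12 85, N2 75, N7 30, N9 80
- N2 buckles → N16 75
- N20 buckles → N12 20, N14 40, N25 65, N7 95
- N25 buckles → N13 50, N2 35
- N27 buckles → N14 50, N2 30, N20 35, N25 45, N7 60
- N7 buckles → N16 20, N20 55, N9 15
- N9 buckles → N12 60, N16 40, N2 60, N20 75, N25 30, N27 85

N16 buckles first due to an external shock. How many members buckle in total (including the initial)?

10

Round 1 — N16 buckles (initial).
  N12: +85 → 85 < 120
  N2: +75 → 75 < 90
  N7: +30 → 30 < 70
  N9: +80 → 80 ≥ 60
Round 2 — N9 buckles.
  N12: +60 → 145 ≥ 120
  N2: +60 → 135 ≥ 90
  N20: +75 → 75 < 90
  N25: +30 → 30 < 120
  N27: +85 → 85 ≥ 80
Round 3 — N12, N2, N27 buckle.
  N13: +80 → 80 ≥ 50
  N14: +50 → 50 < 60
  N20: +20+35 → 130 ≥ 90
  N25: +45 → 75 < 120
  N7: +90+60 → 180 ≥ 70
Round 4 — N13, N20, N7 buckle.
  N14: +40 → 90 ≥ 60
  N25: +20+65 → 160 ≥ 120
Round 5 — N14, N25 buckle.
No further bucklings.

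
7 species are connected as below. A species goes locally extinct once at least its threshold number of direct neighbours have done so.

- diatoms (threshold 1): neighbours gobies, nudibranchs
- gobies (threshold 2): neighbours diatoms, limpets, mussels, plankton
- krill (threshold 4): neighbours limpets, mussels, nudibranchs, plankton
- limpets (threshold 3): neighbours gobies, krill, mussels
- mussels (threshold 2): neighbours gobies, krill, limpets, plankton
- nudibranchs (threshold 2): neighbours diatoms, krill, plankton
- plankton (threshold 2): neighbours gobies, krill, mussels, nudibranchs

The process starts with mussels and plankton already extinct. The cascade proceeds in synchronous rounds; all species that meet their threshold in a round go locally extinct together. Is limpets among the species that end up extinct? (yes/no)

Round 1 — mussels, plankton go locally extinct (initial).
Round 2 — checking thresholds:
  gobies: 2 of 4 neighbours ≥ 2, goes locally extinct.
  krill: 2 of 4 neighbours < 4, below threshold.
  limpets: 1 of 3 neighbours < 3, below threshold.
  nudibranchs: 1 of 3 neighbours < 2, below threshold.
Round 3 — checking thresholds:
  diatoms: 1 of 2 neighbours ≥ 1, goes locally extinct.
  krill: 2 of 4 neighbours < 4, below threshold.
  limpets: 2 of 3 neighbours < 3, below threshold.
  nudibranchs: 1 of 3 neighbours < 2, below threshold.
Round 4 — checking thresholds:
  krill: 2 of 4 neighbours < 4, below threshold.
  limpets: 2 of 3 neighbours < 3, below threshold.
  nudibranchs: 2 of 3 neighbours ≥ 2, goes locally extinct.
Round 5 — no new extinctions; cascade stops.

no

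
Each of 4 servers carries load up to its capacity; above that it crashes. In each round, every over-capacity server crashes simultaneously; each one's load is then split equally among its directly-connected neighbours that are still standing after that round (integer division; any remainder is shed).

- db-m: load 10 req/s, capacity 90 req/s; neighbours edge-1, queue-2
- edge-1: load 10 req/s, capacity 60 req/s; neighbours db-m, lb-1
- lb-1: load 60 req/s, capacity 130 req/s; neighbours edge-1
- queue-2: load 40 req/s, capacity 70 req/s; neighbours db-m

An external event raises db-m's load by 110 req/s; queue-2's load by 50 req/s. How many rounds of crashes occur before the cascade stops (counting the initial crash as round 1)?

3

Round 1 — db-m at 120 > 90; queue-2 at 90 > 70. db-m, queue-2 crash.
  db-m sheds 120 req/s to edge-1: 120 each.
    edge-1: 10+120 = 130 > 60
  queue-2 sheds 90 req/s: no online neighbours, lost.
Round 2 — edge-1 crashes.
  edge-1 sheds 130 req/s to lb-1: 130 each.
    lb-1: 60+130 = 190 > 130
Round 3 — lb-1 crashes.
  lb-1 sheds 190 req/s: no online neighbours, lost.
No further crashes.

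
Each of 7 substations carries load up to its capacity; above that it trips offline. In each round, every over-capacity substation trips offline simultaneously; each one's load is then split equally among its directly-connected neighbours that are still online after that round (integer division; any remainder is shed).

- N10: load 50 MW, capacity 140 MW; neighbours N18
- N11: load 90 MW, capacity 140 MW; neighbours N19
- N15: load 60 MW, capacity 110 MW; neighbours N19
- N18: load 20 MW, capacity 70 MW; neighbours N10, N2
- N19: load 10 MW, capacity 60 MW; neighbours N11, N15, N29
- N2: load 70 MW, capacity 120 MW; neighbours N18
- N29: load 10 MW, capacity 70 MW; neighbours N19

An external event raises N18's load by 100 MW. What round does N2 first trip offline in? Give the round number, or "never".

Round 1 — N18 at 120 > 70. N18 trips offline.
  N18 sheds 120 MW to N10, N2: 60 each.
    N10: 50+60 = 110 ≤ 140
    N2: 70+60 = 130 > 120
Round 2 — N2 trips offline.
  N2 sheds 130 MW: no online neighbours, lost.
No further trips.

2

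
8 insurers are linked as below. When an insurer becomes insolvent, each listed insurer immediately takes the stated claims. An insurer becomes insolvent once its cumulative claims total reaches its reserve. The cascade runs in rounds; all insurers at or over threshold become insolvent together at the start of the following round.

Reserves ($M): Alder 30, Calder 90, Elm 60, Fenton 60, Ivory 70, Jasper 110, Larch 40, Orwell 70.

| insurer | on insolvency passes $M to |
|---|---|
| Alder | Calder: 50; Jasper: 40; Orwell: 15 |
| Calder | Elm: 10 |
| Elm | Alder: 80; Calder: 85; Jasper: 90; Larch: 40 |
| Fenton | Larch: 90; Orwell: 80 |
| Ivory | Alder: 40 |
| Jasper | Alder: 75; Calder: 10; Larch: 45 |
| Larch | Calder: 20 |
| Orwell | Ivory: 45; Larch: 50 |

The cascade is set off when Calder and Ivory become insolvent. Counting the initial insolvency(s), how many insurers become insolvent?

Round 1 — Calder, Ivory become insolvent (initial).
  Alder: +40 → 40 ≥ 30
  Elm: +10 → 10 < 60
Round 2 — Alder becomes insolvent.
  Jasper: +40 → 40 < 110
  Orwell: +15 → 15 < 70
No further insolvencies.

3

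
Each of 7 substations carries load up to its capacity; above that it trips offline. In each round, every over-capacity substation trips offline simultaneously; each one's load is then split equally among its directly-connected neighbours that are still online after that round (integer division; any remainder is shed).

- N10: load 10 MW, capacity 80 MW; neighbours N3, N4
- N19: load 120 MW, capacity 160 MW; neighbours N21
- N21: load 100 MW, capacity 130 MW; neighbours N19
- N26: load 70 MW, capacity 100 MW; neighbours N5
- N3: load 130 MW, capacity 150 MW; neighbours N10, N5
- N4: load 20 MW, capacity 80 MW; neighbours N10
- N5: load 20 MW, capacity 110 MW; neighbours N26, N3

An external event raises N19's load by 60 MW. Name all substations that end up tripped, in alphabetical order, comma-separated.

N19, N21

Round 1 — N19 at 180 > 160. N19 trips offline.
  N19 sheds 180 MW to N21: 180 each.
    N21: 100+180 = 280 > 130
Round 2 — N21 trips offline.
  N21 sheds 280 MW: no online neighbours, lost.
No further trips.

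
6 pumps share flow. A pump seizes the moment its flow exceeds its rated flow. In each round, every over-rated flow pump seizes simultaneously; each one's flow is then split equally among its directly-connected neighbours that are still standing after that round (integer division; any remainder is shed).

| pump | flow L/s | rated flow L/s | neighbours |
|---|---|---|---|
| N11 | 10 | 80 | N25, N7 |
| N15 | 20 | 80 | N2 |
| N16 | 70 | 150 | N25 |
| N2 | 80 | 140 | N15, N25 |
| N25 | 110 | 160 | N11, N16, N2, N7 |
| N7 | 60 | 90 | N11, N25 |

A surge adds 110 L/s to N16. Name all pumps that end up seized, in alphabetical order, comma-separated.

Round 1 — N16 at 180 > 150. N16 seizes.
  N16 sheds 180 L/s to N25: 180 each.
    N25: 110+180 = 290 > 160
Round 2 — N25 seizes.
  N25 sheds 290 L/s to N11, N2, N7: 96 each (2 lost).
    N11: 10+96 = 106 > 80
    N2: 80+96 = 176 > 140
    N7: 60+96 = 156 > 90
Round 3 — N11, N2, N7 seize.
  N11 sheds 106 L/s: no online neighbours, lost.
  N2 sheds 176 L/s to N15: 176 each.
    N15: 20+176 = 196 > 80
  N7 sheds 156 L/s: no online neighbours, lost.
Round 4 — N15 seizes.
  N15 sheds 196 L/s: no online neighbours, lost.
No further seizures.

N11, N15, N16, N2, N25, N7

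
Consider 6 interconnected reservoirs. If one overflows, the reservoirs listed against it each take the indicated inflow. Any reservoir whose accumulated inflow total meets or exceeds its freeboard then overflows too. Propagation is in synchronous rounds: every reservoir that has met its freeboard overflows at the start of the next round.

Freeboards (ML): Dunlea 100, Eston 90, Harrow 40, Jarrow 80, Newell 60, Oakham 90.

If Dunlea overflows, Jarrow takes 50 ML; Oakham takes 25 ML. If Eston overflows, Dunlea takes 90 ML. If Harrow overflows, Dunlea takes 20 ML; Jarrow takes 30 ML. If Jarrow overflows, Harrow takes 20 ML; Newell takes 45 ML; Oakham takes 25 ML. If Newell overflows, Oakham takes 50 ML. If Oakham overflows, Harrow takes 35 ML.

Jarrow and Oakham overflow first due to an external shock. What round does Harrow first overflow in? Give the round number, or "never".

2

Round 1 — Jarrow, Oakham overflow (initial).
  Harrow: +20+35 → 55 ≥ 40
  Newell: +45 → 45 < 60
Round 2 — Harrow overflows.
  Dunlea: +20 → 20 < 100
No further overflows.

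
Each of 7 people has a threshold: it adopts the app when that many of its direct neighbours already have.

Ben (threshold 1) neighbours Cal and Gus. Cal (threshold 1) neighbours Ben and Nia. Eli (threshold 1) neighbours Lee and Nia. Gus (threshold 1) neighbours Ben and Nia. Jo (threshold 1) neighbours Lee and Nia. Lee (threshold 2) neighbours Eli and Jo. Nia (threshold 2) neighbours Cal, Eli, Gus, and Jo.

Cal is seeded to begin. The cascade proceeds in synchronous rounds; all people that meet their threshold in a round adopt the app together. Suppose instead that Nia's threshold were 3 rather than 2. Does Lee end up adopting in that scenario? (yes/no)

With Nia's threshold at 3:
Round 1 — Cal adopts the app (initial).
Round 2 — checking thresholds:
  Ben: 1 of 2 neighbours ≥ 1, adopts the app.
  Nia: 1 of 4 neighbours < 3, below threshold.
Round 3 — checking thresholds:
  Gus: 1 of 2 neighbours ≥ 1, adopts the app.
  Nia: 1 of 4 neighbours < 3, below threshold.
Round 4 — no new adoptions; cascade stops.

no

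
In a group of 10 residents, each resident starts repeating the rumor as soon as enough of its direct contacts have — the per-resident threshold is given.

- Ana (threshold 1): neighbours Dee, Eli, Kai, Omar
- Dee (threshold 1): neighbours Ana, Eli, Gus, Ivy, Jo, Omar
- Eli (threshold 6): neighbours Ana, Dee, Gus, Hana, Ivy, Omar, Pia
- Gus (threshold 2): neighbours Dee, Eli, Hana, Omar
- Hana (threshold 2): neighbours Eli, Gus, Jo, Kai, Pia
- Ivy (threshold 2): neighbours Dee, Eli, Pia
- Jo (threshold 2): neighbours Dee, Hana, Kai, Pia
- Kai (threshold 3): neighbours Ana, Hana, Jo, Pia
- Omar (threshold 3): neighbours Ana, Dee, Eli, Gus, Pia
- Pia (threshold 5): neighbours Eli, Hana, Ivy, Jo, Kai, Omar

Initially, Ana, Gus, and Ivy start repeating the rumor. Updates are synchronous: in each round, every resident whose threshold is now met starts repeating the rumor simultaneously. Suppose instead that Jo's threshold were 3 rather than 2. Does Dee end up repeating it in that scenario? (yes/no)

yes

With Jo's threshold at 3:
Round 1 — Ana, Gus, Ivy start repeating the rumor (initial).
Round 2 — checking thresholds:
  Dee: 3 of 6 neighbours ≥ 1, starts repeating the rumor.
  Eli: 3 of 7 neighbours < 6, not yet.
  Hana: 1 of 5 neighbours < 2, not yet.
  Kai: 1 of 4 neighbours < 3, not yet.
  Omar: 2 of 5 neighbours < 3, not yet.
  Pia: 1 of 6 neighbours < 5, not yet.
Round 3 — checking thresholds:
  Eli: 4 of 7 neighbours < 6, not yet.
  Hana: 1 of 5 neighbours < 2, not yet.
  Jo: 1 of 4 neighbours < 3, not yet.
  Kai: 1 of 4 neighbours < 3, not yet.
  Omar: 3 of 5 neighbours ≥ 3, starts repeating the rumor.
  Pia: 1 of 6 neighbours < 5, not yet.
Round 4 — no new spreads; cascade stops.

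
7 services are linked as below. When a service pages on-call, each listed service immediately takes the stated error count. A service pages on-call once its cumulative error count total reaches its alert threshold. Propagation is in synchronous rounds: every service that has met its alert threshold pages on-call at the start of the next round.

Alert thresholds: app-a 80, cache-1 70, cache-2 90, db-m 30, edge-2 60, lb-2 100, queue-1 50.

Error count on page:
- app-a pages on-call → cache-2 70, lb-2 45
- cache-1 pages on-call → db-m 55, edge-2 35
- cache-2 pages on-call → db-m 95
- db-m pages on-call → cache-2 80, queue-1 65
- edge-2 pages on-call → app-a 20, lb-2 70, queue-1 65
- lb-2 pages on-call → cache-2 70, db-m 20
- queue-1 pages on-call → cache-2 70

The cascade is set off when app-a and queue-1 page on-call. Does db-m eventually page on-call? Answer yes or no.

Round 1 — app-a, queue-1 page on-call (initial).
  cache-2: +70+70 → 140 ≥ 90
  lb-2: +45 → 45 < 100
Round 2 — cache-2 pages on-call.
  db-m: +95 → 95 ≥ 30
Round 3 — db-m pages on-call.
No further pages.

yes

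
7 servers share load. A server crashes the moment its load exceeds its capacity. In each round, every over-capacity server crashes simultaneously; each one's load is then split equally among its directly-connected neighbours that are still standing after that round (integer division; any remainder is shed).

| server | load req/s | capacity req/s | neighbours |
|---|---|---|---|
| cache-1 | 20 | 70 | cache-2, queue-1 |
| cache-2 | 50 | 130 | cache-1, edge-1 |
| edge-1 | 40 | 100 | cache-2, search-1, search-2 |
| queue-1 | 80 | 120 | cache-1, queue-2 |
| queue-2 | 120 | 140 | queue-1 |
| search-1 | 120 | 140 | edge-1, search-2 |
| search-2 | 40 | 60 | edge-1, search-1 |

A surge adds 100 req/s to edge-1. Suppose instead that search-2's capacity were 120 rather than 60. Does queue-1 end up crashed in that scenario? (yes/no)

no

With search-2's capacity at 120:
Round 1 — edge-1 at 140 > 100. edge-1 crashes.
  edge-1 sheds 140 req/s to cache-2, search-1, search-2: 46 each (2 lost).
    cache-2: 50+46 = 96 ≤ 130
    search-1: 120+46 = 166 > 140
    search-2: 40+46 = 86 ≤ 120
Round 2 — search-1 crashes.
  search-1 sheds 166 req/s to search-2: 166 each.
    search-2: 86+166 = 252 > 120
Round 3 — search-2 crashes.
  search-2 sheds 252 req/s: no online neighbours, lost.
No further crashes.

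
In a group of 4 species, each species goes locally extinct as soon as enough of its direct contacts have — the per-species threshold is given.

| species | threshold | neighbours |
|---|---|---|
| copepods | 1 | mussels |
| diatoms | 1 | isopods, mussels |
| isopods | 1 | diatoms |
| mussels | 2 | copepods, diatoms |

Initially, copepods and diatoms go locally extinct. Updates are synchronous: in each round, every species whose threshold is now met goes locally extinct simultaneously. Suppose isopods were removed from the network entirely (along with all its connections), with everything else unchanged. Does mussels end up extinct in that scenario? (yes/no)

With isopods removed:
Round 1 — copepods, diatoms go locally extinct (initial).
Round 2 — checking thresholds:
  mussels: 2 of 2 neighbours ≥ 2, goes locally extinct.
Round 3 — no new extinctions; cascade stops.

yes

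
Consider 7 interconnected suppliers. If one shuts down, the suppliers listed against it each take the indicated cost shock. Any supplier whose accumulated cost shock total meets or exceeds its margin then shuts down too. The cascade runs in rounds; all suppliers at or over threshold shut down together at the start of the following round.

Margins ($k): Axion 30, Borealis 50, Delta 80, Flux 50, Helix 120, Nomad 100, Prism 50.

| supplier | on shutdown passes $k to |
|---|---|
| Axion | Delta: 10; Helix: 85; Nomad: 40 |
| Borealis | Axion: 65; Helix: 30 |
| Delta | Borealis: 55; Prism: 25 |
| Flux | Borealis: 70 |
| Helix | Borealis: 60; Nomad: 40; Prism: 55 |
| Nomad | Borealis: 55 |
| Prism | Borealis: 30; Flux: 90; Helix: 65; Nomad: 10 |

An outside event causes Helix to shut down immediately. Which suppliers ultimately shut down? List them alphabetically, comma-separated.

Round 1 — Helix shuts down (initial).
  Borealis: +60 → 60 ≥ 50
  Nomad: +40 → 40 < 100
  Prism: +55 → 55 ≥ 50
Round 2 — Borealis, Prism shut down.
  Axion: +65 → 65 ≥ 30
  Flux: +90 → 90 ≥ 50
  Nomad: +10 → 50 < 100
Round 3 — Axion, Flux shut down.
  Delta: +10 → 10 < 80
  Nomad: +40 → 90 < 100
No further shutdowns.

Axion, Borealis, Flux, Helix, Prism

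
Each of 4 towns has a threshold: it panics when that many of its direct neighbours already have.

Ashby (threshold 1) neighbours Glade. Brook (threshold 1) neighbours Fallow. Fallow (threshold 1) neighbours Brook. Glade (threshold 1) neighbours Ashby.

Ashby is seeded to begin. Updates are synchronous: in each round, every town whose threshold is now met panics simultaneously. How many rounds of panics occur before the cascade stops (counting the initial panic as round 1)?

2

Round 1 — Ashby panics (initial).
Round 2 — checking thresholds:
  Glade: 1 of 1 neighbours ≥ 1, panics.
Round 3 — no new panics; cascade stops.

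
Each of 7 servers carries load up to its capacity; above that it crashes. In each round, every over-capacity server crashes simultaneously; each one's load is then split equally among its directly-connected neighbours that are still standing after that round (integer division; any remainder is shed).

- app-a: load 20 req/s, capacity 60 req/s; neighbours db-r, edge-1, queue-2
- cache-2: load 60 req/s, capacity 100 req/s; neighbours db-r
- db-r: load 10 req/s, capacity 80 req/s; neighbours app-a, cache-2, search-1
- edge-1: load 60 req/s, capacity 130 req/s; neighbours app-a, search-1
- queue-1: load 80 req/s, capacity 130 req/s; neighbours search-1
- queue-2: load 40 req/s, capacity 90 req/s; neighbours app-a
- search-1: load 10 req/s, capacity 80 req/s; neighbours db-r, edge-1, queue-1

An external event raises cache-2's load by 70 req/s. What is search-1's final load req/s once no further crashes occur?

Round 1 — cache-2 at 130 > 100. cache-2 crashes.
  cache-2 sheds 130 req/s to db-r: 130 each.
    db-r: 10+130 = 140 > 80
Round 2 — db-r crashes.
  db-r sheds 140 req/s to app-a, search-1: 70 each.
    app-a: 20+70 = 90 > 60
    search-1: 10+70 = 80 ≤ 80
Round 3 — app-a crashes.
  app-a sheds 90 req/s to edge-1, queue-2: 45 each.
    edge-1: 60+45 = 105 ≤ 130
    queue-2: 40+45 = 85 ≤ 90
No further crashes.

80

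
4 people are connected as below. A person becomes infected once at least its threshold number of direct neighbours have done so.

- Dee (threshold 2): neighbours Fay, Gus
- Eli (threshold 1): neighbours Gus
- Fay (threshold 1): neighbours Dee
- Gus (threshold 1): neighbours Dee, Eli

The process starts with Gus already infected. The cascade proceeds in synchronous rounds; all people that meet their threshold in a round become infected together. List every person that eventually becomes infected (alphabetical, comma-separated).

Round 1 — Gus becomes infected (initial).
Round 2 — checking thresholds:
  Dee: 1 of 2 neighbours < 2, holds.
  Eli: 1 of 1 neighbours ≥ 1, becomes infected.
Round 3 — no new infections; cascade stops.

Eli, Gus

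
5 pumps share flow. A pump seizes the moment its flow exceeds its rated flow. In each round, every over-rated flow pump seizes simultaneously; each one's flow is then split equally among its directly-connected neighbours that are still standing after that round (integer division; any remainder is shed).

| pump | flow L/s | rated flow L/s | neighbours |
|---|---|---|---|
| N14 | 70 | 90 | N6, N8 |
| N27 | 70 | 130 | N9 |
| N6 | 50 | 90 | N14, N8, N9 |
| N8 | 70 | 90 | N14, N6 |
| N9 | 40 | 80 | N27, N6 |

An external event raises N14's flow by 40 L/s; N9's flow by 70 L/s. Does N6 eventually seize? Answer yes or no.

yes

Round 1 — N14 at 110 > 90; N9 at 110 > 80. N14, N9 seize.
  N14 sheds 110 L/s to N6, N8: 55 each.
    N6: 50+55 = 105 > 90
    N8: 70+55 = 125 > 90
  N9 sheds 110 L/s to N27, N6: 55 each.
    N27: 70+55 = 125 ≤ 130
    N6: 105+55 = 160 > 90
Round 2 — N6, N8 seize.
  N6 sheds 160 L/s: no online neighbours, lost.
  N8 sheds 125 L/s: no online neighbours, lost.
No further seizures.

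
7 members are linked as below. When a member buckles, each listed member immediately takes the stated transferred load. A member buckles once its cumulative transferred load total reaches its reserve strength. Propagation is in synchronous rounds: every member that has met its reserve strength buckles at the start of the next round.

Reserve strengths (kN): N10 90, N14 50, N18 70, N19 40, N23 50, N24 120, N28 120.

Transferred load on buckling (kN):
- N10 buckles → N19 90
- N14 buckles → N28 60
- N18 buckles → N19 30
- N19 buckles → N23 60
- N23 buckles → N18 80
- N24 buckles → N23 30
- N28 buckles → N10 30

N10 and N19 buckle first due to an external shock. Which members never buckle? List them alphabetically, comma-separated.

N14, N24, N28

Round 1 — N10, N19 buckle (initial).
  N23: +60 → 60 ≥ 50
Round 2 — N23 buckles.
  N18: +80 → 80 ≥ 70
Round 3 — N18 buckles.
No further bucklings.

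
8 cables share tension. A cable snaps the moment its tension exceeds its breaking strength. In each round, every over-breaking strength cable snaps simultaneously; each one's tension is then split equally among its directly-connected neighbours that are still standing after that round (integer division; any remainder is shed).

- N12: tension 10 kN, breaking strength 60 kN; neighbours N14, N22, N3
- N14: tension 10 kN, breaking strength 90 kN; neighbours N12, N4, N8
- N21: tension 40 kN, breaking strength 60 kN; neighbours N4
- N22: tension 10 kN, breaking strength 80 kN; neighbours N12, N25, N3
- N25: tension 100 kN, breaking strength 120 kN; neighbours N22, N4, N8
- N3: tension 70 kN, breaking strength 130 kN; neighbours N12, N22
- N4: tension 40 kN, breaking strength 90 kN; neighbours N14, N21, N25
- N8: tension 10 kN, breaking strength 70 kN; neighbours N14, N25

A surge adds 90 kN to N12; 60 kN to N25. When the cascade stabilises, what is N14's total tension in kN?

Round 1 — N12 at 100 > 60; N25 at 160 > 120. N12, N25 snap.
  N12 sheds 100 kN to N14, N22, N3: 33 each (1 lost).
    N14: 10+33 = 43 ≤ 90
    N22: 10+33 = 43 ≤ 80
    N3: 70+33 = 103 ≤ 130
  N25 sheds 160 kN to N22, N4, N8: 53 each (1 lost).
    N22: 43+53 = 96 > 80
    N4: 40+53 = 93 > 90
    N8: 10+53 = 63 ≤ 70
Round 2 — N22, N4 snap.
  N22 sheds 96 kN to N3: 96 each.
    N3: 103+96 = 199 > 130
  N4 sheds 93 kN to N14, N21: 46 each (1 lost).
    N14: 43+46 = 89 ≤ 90
    N21: 40+46 = 86 > 60
Round 3 — N21, N3 snap.
  N21 sheds 86 kN: no online neighbours, lost.
  N3 sheds 199 kN: no online neighbours, lost.
No further breaks.

89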